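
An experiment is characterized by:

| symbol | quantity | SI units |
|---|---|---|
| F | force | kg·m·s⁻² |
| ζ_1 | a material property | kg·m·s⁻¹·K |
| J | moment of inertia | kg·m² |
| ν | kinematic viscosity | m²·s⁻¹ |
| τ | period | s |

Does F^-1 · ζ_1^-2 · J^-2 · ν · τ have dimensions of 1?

Sum the exponent of each base dimension across the product:
  M: −[F]_M − 2·[ζ_1]_M − 2·[J]_M + [ν]_M + [τ]_M = −(1) − 2·(1) − 2·(1) + (0) + (0) = -5
  L: −[F]_L − 2·[ζ_1]_L − 2·[J]_L + [ν]_L + [τ]_L = −(1) − 2·(1) − 2·(2) + (2) + (0) = -5
  T: −[F]_T − 2·[ζ_1]_T − 2·[J]_T + [ν]_T + [τ]_T = −(-2) − 2·(-1) − 2·(0) + (-1) + (1) = 4
  Θ: −[F]_Θ − 2·[ζ_1]_Θ − 2·[J]_Θ + [ν]_Θ + [τ]_Θ = −(0) − 2·(1) − 2·(0) + (0) + (0) = -2
Net dimensions [M⁻⁵ L⁻⁵ T⁴ Θ⁻²] ≠ [1] — not dimensionless.

no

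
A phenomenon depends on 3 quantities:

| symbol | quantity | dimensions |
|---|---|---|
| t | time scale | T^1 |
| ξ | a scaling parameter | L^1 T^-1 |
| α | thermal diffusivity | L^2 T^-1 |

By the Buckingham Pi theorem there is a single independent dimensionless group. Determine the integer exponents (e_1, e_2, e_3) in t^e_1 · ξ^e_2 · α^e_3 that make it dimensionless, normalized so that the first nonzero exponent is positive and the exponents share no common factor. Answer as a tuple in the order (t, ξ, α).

(1, 2, -1)

L: e_1·(0) + e_2·(1) + e_3·(2) = 0
T: e_1·(1) + e_2·(-1) + e_3·(-1) = 0
Solving this homogeneous linear system for the smallest-integer solution (first nonzero entry positive) gives (1, 2, -1).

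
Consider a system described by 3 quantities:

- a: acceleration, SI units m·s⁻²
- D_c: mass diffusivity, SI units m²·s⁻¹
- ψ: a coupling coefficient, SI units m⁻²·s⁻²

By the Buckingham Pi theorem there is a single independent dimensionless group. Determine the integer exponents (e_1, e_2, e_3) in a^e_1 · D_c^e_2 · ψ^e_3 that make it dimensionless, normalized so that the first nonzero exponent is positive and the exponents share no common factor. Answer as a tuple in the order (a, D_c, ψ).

(2, -2, -1)

L: e_1·(1) + e_2·(2) + e_3·(-2) = 0
T: e_1·(-2) + e_2·(-1) + e_3·(-2) = 0
Solving this homogeneous linear system for the smallest-integer solution (first nonzero entry positive) gives (2, -2, -1).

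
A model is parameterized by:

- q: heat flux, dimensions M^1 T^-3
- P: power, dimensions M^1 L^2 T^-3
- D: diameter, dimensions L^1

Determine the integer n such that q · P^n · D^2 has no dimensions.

-1

Balance the M exponent: (1)·n from P, plus (1) + 2·(0) = 1 from the rest, must sum to zero.
n + 1 = 0, so n = -1.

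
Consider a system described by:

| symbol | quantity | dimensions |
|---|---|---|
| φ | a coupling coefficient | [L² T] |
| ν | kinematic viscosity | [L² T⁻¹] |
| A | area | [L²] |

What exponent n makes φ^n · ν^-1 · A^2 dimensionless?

-1

Balance the L exponent: (2)·n from φ, plus −(2) + 2·(2) = 2 from the rest, must sum to zero.
2n + 2 = 0, so n = -1.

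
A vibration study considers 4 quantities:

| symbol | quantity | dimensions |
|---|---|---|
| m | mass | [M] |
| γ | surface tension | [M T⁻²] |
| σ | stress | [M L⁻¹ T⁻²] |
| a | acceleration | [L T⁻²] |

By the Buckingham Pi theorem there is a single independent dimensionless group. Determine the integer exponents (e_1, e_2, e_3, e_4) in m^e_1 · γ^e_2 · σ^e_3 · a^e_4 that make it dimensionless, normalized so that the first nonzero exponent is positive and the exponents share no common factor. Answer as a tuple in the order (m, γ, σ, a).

M: e_1·(1) + e_2·(1) + e_3·(1) + e_4·(0) = 0
L: e_1·(0) + e_2·(0) + e_3·(-1) + e_4·(1) = 0
T: e_1·(0) + e_2·(-2) + e_3·(-2) + e_4·(-2) = 0
Solving this homogeneous linear system for the smallest-integer solution (first nonzero entry positive) gives (1, -2, 1, 1).

(1, -2, 1, 1)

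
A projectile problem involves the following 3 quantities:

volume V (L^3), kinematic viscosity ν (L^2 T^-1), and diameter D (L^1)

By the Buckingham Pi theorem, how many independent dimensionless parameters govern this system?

1

There are 3 variables and 2 base dimensions (L, T).
The dimension matrix has rank 2.
Independent dimensionless groups: 3 − 2 = 1.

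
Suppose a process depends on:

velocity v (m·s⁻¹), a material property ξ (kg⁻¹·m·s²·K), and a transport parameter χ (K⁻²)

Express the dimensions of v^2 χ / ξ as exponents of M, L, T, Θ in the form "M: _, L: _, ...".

M: 1, L: 1, T: -4, Θ: -3

Collect each base-dimension exponent across the product:
  M: 2·(0) − (-1) + (0) = 1
  L: 2·(1) − (1) + (0) = 1
  T: 2·(-1) − (2) + (0) = -4
  Θ: 2·(0) − (1) + (-2) = -3
So the dimensions are [M L T⁻⁴ Θ⁻³].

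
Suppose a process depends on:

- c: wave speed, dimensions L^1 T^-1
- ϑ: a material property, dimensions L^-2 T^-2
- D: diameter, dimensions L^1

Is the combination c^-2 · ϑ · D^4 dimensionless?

Sum the exponent of each base dimension across the product:
  L: −2·[c]_L + [ϑ]_L + 4·[D]_L = −2·(1) + (-2) + 4·(1) = 0
  T: −2·[c]_T + [ϑ]_T + 4·[D]_T = −2·(-1) + (-2) + 4·(0) = 0
All base exponents vanish — dimensionless.

yes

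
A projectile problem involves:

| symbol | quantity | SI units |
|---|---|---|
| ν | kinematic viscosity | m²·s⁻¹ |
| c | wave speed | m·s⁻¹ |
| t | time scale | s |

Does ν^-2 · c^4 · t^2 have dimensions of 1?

yes

Sum the exponent of each base dimension across the product:
  L: −2·[ν]_L + 4·[c]_L + 2·[t]_L = −2·(2) + 4·(1) + 2·(0) = 0
  T: −2·[ν]_T + 4·[c]_T + 2·[t]_T = −2·(-1) + 4·(-1) + 2·(1) = 0
All base exponents vanish — dimensionless.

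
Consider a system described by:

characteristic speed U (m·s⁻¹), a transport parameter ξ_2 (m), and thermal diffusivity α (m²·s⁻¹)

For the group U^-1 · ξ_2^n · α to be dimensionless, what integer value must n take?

Balance the L exponent: (1)·n from ξ_2, plus −(1) + (2) = 1 from the rest, must sum to zero.
n + 1 = 0, so n = -1.

-1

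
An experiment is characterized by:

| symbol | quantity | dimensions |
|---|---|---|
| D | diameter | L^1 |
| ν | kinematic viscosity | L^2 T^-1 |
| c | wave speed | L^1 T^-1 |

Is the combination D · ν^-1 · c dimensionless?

yes

Sum the exponent of each base dimension across the product:
  M: [D]_M − [ν]_M + [c]_M = (0) − (0) + (0) = 0
  L: [D]_L − [ν]_L + [c]_L = (1) − (2) + (1) = 0
  T: [D]_T − [ν]_T + [c]_T = (0) − (-1) + (-1) = 0
  Θ: [D]_Θ − [ν]_Θ + [c]_Θ = (0) − (0) + (0) = 0
All base exponents vanish — dimensionless.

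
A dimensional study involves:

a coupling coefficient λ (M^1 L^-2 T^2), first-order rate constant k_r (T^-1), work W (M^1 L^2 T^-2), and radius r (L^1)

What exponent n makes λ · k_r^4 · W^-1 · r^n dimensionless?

4

Balance the L exponent: (1)·n from r, plus (-2) + 4·(0) − (2) = -4 from the rest, must sum to zero.
n − 4 = 0, so n = 4.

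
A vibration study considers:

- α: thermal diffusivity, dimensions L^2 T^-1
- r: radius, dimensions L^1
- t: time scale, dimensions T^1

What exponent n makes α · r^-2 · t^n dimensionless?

1

Balance the T exponent: (1)·n from t, plus (-1) − 2·(0) = -1 from the rest, must sum to zero.
n − 1 = 0, so n = 1.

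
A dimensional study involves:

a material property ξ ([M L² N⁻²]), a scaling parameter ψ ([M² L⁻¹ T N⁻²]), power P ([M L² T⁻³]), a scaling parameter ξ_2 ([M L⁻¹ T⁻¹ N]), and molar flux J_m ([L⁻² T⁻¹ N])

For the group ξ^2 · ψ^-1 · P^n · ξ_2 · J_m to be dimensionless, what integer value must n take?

Balance the M exponent: (1)·n from P, plus 2·(1) − (2) + (1) + (0) = 1 from the rest, must sum to zero.
n + 1 = 0, so n = -1.

-1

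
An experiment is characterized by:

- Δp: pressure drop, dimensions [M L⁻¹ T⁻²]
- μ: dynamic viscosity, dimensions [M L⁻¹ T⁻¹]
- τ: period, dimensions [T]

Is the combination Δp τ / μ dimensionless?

yes

Sum the exponent of each base dimension across the product:
  M: [Δp]_M − [μ]_M + [τ]_M = (1) − (1) + (0) = 0
  L: [Δp]_L − [μ]_L + [τ]_L = (-1) − (-1) + (0) = 0
  T: [Δp]_T − [μ]_T + [τ]_T = (-2) − (-1) + (1) = 0
All base exponents vanish — dimensionless.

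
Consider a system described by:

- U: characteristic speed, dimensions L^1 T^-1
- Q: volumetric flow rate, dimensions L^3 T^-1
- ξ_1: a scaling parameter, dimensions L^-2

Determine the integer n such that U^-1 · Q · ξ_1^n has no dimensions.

1

Balance the L exponent: (-2)·n from ξ_1, plus −(1) + (3) = 2 from the rest, must sum to zero.
-2n + 2 = 0, so n = 1.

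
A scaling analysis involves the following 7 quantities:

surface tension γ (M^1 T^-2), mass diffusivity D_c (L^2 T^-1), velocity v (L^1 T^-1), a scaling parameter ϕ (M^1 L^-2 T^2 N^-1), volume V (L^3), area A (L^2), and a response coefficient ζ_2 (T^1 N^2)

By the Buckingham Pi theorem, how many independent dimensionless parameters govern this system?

3

There are 7 variables and 4 base dimensions (M, L, T, N).
The dimension matrix has rank 4.
Independent dimensionless groups: 7 − 4 = 3.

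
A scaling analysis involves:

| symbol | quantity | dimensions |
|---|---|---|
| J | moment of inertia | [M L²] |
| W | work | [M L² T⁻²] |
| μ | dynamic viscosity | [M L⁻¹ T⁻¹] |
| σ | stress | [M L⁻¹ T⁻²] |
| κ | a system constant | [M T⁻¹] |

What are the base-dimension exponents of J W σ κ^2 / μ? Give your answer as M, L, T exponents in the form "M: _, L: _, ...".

M: 4, L: 4, T: -5

Collect each base-dimension exponent across the product:
  M: (1) + (1) − (1) + (1) + 2·(1) = 4
  L: (2) + (2) − (-1) + (-1) + 2·(0) = 4
  T: (0) + (-2) − (-1) + (-2) + 2·(-1) = -5
So the dimensions are [M⁴ L⁴ T⁻⁵].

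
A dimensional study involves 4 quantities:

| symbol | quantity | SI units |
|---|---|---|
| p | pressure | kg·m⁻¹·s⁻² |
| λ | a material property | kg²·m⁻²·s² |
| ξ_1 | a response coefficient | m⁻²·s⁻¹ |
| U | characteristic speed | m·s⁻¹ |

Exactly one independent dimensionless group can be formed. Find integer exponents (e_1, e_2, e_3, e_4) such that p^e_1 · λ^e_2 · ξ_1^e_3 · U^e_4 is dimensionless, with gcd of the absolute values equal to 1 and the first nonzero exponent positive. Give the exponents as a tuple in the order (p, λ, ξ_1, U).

M: e_1·(1) + e_2·(2) + e_3·(0) + e_4·(0) = 0
L: e_1·(-1) + e_2·(-2) + e_3·(-2) + e_4·(1) = 0
T: e_1·(-2) + e_2·(2) + e_3·(-1) + e_4·(-1) = 0
Solving this homogeneous linear system for the smallest-integer solution (first nonzero entry positive) gives (2, -1, -2, -4).

(2, -1, -2, -4)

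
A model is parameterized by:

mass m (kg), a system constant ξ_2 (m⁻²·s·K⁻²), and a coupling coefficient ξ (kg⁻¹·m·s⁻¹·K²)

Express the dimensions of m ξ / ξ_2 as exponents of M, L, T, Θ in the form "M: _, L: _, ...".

Collect each base-dimension exponent across the product:
  M: (1) − (0) + (-1) = 0
  L: (0) − (-2) + (1) = 3
  T: (0) − (1) + (-1) = -2
  Θ: (0) − (-2) + (2) = 4
So the dimensions are [L³ T⁻² Θ⁴].

M: 0, L: 3, T: -2, Θ: 4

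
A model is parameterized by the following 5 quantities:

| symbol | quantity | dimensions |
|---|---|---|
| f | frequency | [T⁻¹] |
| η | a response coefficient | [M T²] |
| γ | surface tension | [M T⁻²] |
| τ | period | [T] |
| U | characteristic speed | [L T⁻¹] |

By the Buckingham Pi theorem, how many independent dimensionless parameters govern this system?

There are 5 variables and 3 base dimensions (M, L, T).
The dimension matrix has rank 3.
Independent dimensionless groups: 5 − 3 = 2.

2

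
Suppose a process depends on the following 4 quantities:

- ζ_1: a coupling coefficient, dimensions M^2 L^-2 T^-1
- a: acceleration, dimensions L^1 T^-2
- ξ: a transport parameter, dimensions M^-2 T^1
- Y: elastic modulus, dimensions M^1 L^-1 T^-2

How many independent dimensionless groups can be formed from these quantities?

There are 4 variables and 3 base dimensions (M, L, T).
The dimension matrix has rank 3.
Independent dimensionless groups: 4 − 3 = 1.

1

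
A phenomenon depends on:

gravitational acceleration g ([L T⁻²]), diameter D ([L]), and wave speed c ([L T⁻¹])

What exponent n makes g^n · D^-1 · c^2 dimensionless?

-1

Balance the L exponent: (1)·n from g, plus −(1) + 2·(1) = 1 from the rest, must sum to zero.
n + 1 = 0, so n = -1.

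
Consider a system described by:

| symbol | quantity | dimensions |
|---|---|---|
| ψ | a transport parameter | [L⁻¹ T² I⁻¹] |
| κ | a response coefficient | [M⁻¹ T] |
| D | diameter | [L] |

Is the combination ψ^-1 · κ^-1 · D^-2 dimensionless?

Sum the exponent of each base dimension across the product:
  M: −[ψ]_M − [κ]_M − 2·[D]_M = −(0) − (-1) − 2·(0) = 1
  L: −[ψ]_L − [κ]_L − 2·[D]_L = −(-1) − (0) − 2·(1) = -1
  T: −[ψ]_T − [κ]_T − 2·[D]_T = −(2) − (1) − 2·(0) = -3
  I: −[ψ]_I − [κ]_I − 2·[D]_I = −(-1) − (0) − 2·(0) = 1
Net dimensions [M L⁻¹ T⁻³ I] ≠ [1] — not dimensionless.

no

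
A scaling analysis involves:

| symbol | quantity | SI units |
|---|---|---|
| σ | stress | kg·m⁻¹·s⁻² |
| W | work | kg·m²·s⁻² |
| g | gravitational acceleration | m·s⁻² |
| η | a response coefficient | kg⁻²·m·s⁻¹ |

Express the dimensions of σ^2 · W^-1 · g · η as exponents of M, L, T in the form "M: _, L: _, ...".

Collect each base-dimension exponent across the product:
  M: 2·(1) − (1) + (0) + (-2) = -1
  L: 2·(-1) − (2) + (1) + (1) = -2
  T: 2·(-2) − (-2) + (-2) + (-1) = -5
So the dimensions are [M⁻¹ L⁻² T⁻⁵].

M: -1, L: -2, T: -5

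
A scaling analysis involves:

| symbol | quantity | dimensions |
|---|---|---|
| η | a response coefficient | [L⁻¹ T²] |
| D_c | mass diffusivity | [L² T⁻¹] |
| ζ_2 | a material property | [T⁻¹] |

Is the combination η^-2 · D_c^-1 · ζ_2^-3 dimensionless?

Sum the exponent of each base dimension across the product:
  L: −2·[η]_L − [D_c]_L − 3·[ζ_2]_L = −2·(-1) − (2) − 3·(0) = 0
  T: −2·[η]_T − [D_c]_T − 3·[ζ_2]_T = −2·(2) − (-1) − 3·(-1) = 0
All base exponents vanish — dimensionless.

yes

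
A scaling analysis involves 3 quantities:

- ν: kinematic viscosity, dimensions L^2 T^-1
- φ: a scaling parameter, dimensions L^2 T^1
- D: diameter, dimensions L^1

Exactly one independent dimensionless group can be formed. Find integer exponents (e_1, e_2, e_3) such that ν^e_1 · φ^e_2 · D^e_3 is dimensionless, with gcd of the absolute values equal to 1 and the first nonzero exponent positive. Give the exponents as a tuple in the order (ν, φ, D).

(1, 1, -4)

L: e_1·(2) + e_2·(2) + e_3·(1) = 0
T: e_1·(-1) + e_2·(1) + e_3·(0) = 0
Solving this homogeneous linear system for the smallest-integer solution (first nonzero entry positive) gives (1, 1, -4).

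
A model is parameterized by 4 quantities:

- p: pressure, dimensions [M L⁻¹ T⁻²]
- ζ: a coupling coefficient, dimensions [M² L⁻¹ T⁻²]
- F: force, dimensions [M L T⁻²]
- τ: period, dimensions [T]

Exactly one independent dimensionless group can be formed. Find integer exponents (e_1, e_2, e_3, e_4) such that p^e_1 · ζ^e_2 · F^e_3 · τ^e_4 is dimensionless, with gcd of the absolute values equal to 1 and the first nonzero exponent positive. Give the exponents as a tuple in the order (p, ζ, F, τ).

M: e_1·(1) + e_2·(2) + e_3·(1) + e_4·(0) = 0
L: e_1·(-1) + e_2·(-1) + e_3·(1) + e_4·(0) = 0
T: e_1·(-2) + e_2·(-2) + e_3·(-2) + e_4·(1) = 0
Solving this homogeneous linear system for the smallest-integer solution (first nonzero entry positive) gives (3, -2, 1, 4).

(3, -2, 1, 4)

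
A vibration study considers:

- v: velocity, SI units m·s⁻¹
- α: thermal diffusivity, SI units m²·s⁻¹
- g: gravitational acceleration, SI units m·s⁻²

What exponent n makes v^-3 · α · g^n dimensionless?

Balance the L exponent: (1)·n from g, plus −3·(1) + (2) = -1 from the rest, must sum to zero.
n − 1 = 0, so n = 1.

1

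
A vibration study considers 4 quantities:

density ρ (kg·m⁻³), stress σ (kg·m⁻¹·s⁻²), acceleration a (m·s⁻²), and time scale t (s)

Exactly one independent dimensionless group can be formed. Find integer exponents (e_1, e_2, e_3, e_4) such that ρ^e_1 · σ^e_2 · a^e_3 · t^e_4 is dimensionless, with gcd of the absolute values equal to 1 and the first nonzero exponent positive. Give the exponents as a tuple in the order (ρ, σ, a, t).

M: e_1·(1) + e_2·(1) + e_3·(0) + e_4·(0) = 0
L: e_1·(-3) + e_2·(-1) + e_3·(1) + e_4·(0) = 0
T: e_1·(0) + e_2·(-2) + e_3·(-2) + e_4·(1) = 0
Solving this homogeneous linear system for the smallest-integer solution (first nonzero entry positive) gives (1, -1, 2, 2).

(1, -1, 2, 2)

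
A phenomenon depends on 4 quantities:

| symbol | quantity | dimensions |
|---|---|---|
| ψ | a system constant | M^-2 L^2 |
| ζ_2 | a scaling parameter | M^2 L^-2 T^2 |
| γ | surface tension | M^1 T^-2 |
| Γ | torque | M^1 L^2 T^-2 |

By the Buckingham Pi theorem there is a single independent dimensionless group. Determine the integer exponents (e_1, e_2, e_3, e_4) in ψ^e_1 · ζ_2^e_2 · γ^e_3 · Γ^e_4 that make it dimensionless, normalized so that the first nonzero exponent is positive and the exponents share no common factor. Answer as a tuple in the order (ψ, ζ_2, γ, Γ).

(3, 2, 3, -1)

M: e_1·(-2) + e_2·(2) + e_3·(1) + e_4·(1) = 0
L: e_1·(2) + e_2·(-2) + e_3·(0) + e_4·(2) = 0
T: e_1·(0) + e_2·(2) + e_3·(-2) + e_4·(-2) = 0
Solving this homogeneous linear system for the smallest-integer solution (first nonzero entry positive) gives (3, 2, 3, -1).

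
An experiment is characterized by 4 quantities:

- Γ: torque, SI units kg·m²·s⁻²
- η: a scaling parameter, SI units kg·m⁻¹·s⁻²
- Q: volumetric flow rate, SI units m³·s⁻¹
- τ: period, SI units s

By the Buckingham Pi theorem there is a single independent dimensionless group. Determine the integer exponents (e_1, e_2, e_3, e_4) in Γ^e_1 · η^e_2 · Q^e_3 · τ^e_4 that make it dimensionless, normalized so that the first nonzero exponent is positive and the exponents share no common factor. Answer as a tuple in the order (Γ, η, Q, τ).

M: e_1·(1) + e_2·(1) + e_3·(0) + e_4·(0) = 0
L: e_1·(2) + e_2·(-1) + e_3·(3) + e_4·(0) = 0
T: e_1·(-2) + e_2·(-2) + e_3·(-1) + e_4·(1) = 0
Solving this homogeneous linear system for the smallest-integer solution (first nonzero entry positive) gives (1, -1, -1, -1).

(1, -1, -1, -1)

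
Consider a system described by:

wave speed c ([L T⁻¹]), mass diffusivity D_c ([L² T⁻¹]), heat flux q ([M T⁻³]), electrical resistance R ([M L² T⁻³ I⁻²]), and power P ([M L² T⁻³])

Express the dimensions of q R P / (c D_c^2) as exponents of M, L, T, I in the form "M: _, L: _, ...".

M: 3, L: -1, T: -6, I: -2

Collect each base-dimension exponent across the product:
  M: −(0) − 2·(0) + (1) + (1) + (1) = 3
  L: −(1) − 2·(2) + (0) + (2) + (2) = -1
  T: −(-1) − 2·(-1) + (-3) + (-3) + (-3) = -6
  I: −(0) − 2·(0) + (0) + (-2) + (0) = -2
So the dimensions are [M³ L⁻¹ T⁻⁶ I⁻²].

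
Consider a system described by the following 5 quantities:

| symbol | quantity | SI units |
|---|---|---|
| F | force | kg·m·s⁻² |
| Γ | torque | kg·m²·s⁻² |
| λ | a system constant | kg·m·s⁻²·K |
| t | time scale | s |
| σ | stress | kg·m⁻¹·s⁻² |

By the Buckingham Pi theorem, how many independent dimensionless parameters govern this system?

There are 5 variables and 4 base dimensions (M, L, T, Θ).
The dimension matrix has rank 4.
Independent dimensionless groups: 5 − 4 = 1.

1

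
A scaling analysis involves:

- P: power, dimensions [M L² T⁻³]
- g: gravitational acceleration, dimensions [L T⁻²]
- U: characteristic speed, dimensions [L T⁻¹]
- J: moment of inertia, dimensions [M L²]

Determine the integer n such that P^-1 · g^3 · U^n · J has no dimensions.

Balance the L exponent: (1)·n from U, plus −(2) + 3·(1) + (2) = 3 from the rest, must sum to zero.
n + 3 = 0, so n = -3.

-3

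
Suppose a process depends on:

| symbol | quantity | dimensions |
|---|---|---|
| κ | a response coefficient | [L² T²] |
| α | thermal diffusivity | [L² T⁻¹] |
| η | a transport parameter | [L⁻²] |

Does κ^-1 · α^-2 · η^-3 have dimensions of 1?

Sum the exponent of each base dimension across the product:
  L: −[κ]_L − 2·[α]_L − 3·[η]_L = −(2) − 2·(2) − 3·(-2) = 0
  T: −[κ]_T − 2·[α]_T − 3·[η]_T = −(2) − 2·(-1) − 3·(0) = 0
All base exponents vanish — dimensionless.

yes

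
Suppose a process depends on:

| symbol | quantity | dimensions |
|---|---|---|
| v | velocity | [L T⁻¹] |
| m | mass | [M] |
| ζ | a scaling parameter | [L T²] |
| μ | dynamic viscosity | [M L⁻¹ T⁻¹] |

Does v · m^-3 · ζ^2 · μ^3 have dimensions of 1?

yes

Sum the exponent of each base dimension across the product:
  M: [v]_M − 3·[m]_M + 2·[ζ]_M + 3·[μ]_M = (0) − 3·(1) + 2·(0) + 3·(1) = 0
  L: [v]_L − 3·[m]_L + 2·[ζ]_L + 3·[μ]_L = (1) − 3·(0) + 2·(1) + 3·(-1) = 0
  T: [v]_T − 3·[m]_T + 2·[ζ]_T + 3·[μ]_T = (-1) − 3·(0) + 2·(2) + 3·(-1) = 0
All base exponents vanish — dimensionless.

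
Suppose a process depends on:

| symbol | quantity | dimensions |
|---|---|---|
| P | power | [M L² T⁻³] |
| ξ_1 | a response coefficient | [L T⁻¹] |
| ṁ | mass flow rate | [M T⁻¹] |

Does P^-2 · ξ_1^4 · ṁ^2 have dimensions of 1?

Sum the exponent of each base dimension across the product:
  M: −2·[P]_M + 4·[ξ_1]_M + 2·[ṁ]_M = −2·(1) + 4·(0) + 2·(1) = 0
  L: −2·[P]_L + 4·[ξ_1]_L + 2·[ṁ]_L = −2·(2) + 4·(1) + 2·(0) = 0
  T: −2·[P]_T + 4·[ξ_1]_T + 2·[ṁ]_T = −2·(-3) + 4·(-1) + 2·(-1) = 0
  I: −2·[P]_I + 4·[ξ_1]_I + 2·[ṁ]_I = −2·(0) + 4·(0) + 2·(0) = 0
All base exponents vanish — dimensionless.

yes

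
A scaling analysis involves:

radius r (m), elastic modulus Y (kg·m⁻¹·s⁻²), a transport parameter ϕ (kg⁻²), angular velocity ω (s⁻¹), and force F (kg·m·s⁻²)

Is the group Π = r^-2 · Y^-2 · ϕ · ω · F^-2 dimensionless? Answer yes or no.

Sum the exponent of each base dimension across the product:
  M: −2·[r]_M − 2·[Y]_M + [ϕ]_M + [ω]_M − 2·[F]_M = −2·(0) − 2·(1) + (-2) + (0) − 2·(1) = -6
  L: −2·[r]_L − 2·[Y]_L + [ϕ]_L + [ω]_L − 2·[F]_L = −2·(1) − 2·(-1) + (0) + (0) − 2·(1) = -2
  T: −2·[r]_T − 2·[Y]_T + [ϕ]_T + [ω]_T − 2·[F]_T = −2·(0) − 2·(-2) + (0) + (-1) − 2·(-2) = 7
Net dimensions [M⁻⁶ L⁻² T⁷] ≠ [1] — not dimensionless.

no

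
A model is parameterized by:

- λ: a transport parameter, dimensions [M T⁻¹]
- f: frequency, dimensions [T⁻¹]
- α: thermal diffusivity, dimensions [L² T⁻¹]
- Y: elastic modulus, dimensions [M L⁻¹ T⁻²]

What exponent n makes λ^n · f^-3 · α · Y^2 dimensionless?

-2

Balance the M exponent: (1)·n from λ, plus −3·(0) + (0) + 2·(1) = 2 from the rest, must sum to zero.
n + 2 = 0, so n = -2.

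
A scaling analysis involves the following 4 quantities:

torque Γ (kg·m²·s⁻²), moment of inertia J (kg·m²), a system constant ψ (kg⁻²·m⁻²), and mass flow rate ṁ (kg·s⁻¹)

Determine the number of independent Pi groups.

There are 4 variables and 3 base dimensions (M, L, T).
The dimension matrix has rank 3.
Independent dimensionless groups: 4 − 3 = 1.

1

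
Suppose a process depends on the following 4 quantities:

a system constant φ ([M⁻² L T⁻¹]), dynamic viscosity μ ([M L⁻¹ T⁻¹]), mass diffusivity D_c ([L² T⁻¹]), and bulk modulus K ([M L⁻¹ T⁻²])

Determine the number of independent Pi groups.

There are 4 variables and 3 base dimensions (M, L, T).
The dimension matrix has rank 3.
Independent dimensionless groups: 4 − 3 = 1.

1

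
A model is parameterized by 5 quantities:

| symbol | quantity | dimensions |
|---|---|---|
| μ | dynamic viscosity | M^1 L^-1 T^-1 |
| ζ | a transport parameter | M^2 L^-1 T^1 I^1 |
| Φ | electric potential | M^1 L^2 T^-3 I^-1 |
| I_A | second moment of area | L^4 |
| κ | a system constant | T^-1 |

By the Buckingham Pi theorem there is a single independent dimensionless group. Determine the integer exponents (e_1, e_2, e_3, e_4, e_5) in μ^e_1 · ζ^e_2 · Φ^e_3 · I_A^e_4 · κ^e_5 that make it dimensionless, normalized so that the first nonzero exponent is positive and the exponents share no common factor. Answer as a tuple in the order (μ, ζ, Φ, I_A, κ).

(3, -1, -1, 1, -1)

M: e_1·(1) + e_2·(2) + e_3·(1) + e_4·(0) + e_5·(0) = 0
L: e_1·(-1) + e_2·(-1) + e_3·(2) + e_4·(4) + e_5·(0) = 0
T: e_1·(-1) + e_2·(1) + e_3·(-3) + e_4·(0) + e_5·(-1) = 0
I: e_1·(0) + e_2·(1) + e_3·(-1) + e_4·(0) + e_5·(0) = 0
Solving this homogeneous linear system for the smallest-integer solution (first nonzero entry positive) gives (3, -1, -1, 1, -1).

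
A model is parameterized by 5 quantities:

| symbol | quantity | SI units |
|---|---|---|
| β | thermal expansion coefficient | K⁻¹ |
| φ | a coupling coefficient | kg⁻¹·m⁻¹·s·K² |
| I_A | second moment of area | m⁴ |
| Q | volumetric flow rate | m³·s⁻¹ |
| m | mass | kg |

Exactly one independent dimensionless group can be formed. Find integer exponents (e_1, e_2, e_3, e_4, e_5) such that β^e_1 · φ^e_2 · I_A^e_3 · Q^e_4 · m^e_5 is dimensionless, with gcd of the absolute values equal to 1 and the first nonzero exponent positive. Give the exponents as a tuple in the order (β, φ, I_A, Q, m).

(4, 2, -1, 2, 2)

M: e_1·(0) + e_2·(-1) + e_3·(0) + e_4·(0) + e_5·(1) = 0
L: e_1·(0) + e_2·(-1) + e_3·(4) + e_4·(3) + e_5·(0) = 0
T: e_1·(0) + e_2·(1) + e_3·(0) + e_4·(-1) + e_5·(0) = 0
Θ: e_1·(-1) + e_2·(2) + e_3·(0) + e_4·(0) + e_5·(0) = 0
Solving this homogeneous linear system for the smallest-integer solution (first nonzero entry positive) gives (4, 2, -1, 2, 2).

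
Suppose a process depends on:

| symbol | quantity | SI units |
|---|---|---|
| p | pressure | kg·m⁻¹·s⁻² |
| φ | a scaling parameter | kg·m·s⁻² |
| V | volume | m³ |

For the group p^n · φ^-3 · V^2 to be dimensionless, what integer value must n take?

Balance the M exponent: (1)·n from p, plus −3·(1) + 2·(0) = -3 from the rest, must sum to zero.
n − 3 = 0, so n = 3.

3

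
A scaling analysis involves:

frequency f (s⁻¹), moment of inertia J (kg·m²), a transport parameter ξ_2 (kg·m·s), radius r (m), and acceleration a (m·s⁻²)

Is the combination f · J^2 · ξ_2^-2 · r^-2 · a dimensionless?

no

Sum the exponent of each base dimension across the product:
  M: [f]_M + 2·[J]_M − 2·[ξ_2]_M − 2·[r]_M + [a]_M = (0) + 2·(1) − 2·(1) − 2·(0) + (0) = 0
  L: [f]_L + 2·[J]_L − 2·[ξ_2]_L − 2·[r]_L + [a]_L = (0) + 2·(2) − 2·(1) − 2·(1) + (1) = 1
  T: [f]_T + 2·[J]_T − 2·[ξ_2]_T − 2·[r]_T + [a]_T = (-1) + 2·(0) − 2·(1) − 2·(0) + (-2) = -5
Net dimensions [L T⁻⁵] ≠ [1] — not dimensionless.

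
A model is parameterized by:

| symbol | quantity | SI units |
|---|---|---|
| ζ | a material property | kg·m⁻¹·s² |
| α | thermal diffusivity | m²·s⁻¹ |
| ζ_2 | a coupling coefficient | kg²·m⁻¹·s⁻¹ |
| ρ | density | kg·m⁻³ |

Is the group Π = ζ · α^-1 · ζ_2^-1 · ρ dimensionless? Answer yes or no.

Sum the exponent of each base dimension across the product:
  M: [ζ]_M − [α]_M − [ζ_2]_M + [ρ]_M = (1) − (0) − (2) + (1) = 0
  L: [ζ]_L − [α]_L − [ζ_2]_L + [ρ]_L = (-1) − (2) − (-1) + (-3) = -5
  T: [ζ]_T − [α]_T − [ζ_2]_T + [ρ]_T = (2) − (-1) − (-1) + (0) = 4
Net dimensions [L⁻⁵ T⁴] ≠ [1] — not dimensionless.

no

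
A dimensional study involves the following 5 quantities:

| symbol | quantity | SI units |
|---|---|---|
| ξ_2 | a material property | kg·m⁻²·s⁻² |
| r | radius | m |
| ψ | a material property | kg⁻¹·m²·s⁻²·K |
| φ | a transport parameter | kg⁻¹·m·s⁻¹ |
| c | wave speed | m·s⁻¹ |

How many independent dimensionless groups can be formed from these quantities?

1

There are 5 variables and 4 base dimensions (M, L, T, Θ).
The dimension matrix has rank 4.
Independent dimensionless groups: 5 − 4 = 1.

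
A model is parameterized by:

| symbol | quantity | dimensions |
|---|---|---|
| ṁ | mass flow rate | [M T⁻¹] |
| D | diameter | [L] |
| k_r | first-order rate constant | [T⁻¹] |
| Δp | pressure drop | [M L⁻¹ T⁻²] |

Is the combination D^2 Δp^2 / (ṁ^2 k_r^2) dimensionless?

Sum the exponent of each base dimension across the product:
  M: −2·[ṁ]_M + 2·[D]_M − 2·[k_r]_M + 2·[Δp]_M = −2·(1) + 2·(0) − 2·(0) + 2·(1) = 0
  L: −2·[ṁ]_L + 2·[D]_L − 2·[k_r]_L + 2·[Δp]_L = −2·(0) + 2·(1) − 2·(0) + 2·(-1) = 0
  T: −2·[ṁ]_T + 2·[D]_T − 2·[k_r]_T + 2·[Δp]_T = −2·(-1) + 2·(0) − 2·(-1) + 2·(-2) = 0
  Θ: −2·[ṁ]_Θ + 2·[D]_Θ − 2·[k_r]_Θ + 2·[Δp]_Θ = −2·(0) + 2·(0) − 2·(0) + 2·(0) = 0
All base exponents vanish — dimensionless.

yes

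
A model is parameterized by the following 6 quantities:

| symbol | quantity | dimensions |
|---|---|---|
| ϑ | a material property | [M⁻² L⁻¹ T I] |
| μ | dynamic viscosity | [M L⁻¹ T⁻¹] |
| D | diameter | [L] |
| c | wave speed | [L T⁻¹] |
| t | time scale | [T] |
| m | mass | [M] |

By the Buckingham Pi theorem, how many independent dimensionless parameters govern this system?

2

There are 6 variables and 4 base dimensions (M, L, T, I).
The dimension matrix has rank 4.
Independent dimensionless groups: 6 − 4 = 2.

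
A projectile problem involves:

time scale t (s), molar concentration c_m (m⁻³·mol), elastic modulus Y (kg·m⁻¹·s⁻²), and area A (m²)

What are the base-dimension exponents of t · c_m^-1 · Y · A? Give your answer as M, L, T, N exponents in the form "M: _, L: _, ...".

Collect each base-dimension exponent across the product:
  M: (0) − (0) + (1) + (0) = 1
  L: (0) − (-3) + (-1) + (2) = 4
  T: (1) − (0) + (-2) + (0) = -1
  N: (0) − (1) + (0) + (0) = -1
So the dimensions are [M L⁴ T⁻¹ N⁻¹].

M: 1, L: 4, T: -1, N: -1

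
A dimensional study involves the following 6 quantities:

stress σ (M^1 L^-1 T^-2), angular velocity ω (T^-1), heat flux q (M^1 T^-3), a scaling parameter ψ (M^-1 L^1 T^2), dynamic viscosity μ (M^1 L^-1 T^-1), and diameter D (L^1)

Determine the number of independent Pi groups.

There are 6 variables and 3 base dimensions (M, L, T).
The dimension matrix has rank 3.
Independent dimensionless groups: 6 − 3 = 3.

3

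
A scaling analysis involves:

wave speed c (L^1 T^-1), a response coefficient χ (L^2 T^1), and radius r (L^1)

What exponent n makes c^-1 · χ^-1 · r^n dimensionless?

3

Balance the L exponent: (1)·n from r, plus −(1) − (2) = -3 from the rest, must sum to zero.
n − 3 = 0, so n = 3.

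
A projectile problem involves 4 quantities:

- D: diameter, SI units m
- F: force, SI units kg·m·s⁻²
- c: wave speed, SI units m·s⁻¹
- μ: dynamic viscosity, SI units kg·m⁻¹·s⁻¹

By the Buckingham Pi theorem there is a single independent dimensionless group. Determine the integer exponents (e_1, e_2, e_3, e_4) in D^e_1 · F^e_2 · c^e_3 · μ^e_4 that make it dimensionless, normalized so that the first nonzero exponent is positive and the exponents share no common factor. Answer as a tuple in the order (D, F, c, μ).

M: e_1·(0) + e_2·(1) + e_3·(0) + e_4·(1) = 0
L: e_1·(1) + e_2·(1) + e_3·(1) + e_4·(-1) = 0
T: e_1·(0) + e_2·(-2) + e_3·(-1) + e_4·(-1) = 0
Solving this homogeneous linear system for the smallest-integer solution (first nonzero entry positive) gives (1, -1, 1, 1).

(1, -1, 1, 1)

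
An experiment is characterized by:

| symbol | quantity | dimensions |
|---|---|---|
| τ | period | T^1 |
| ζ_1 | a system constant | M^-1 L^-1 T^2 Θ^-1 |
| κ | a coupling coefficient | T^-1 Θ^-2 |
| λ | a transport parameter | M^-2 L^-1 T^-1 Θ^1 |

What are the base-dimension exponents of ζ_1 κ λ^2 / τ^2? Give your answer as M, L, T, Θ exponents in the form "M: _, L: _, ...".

Collect each base-dimension exponent across the product:
  M: −2·(0) + (-1) + (0) + 2·(-2) = -5
  L: −2·(0) + (-1) + (0) + 2·(-1) = -3
  T: −2·(1) + (2) + (-1) + 2·(-1) = -3
  Θ: −2·(0) + (-1) + (-2) + 2·(1) = -1
So the dimensions are [M⁻⁵ L⁻³ T⁻³ Θ⁻¹].

M: -5, L: -3, T: -3, Θ: -1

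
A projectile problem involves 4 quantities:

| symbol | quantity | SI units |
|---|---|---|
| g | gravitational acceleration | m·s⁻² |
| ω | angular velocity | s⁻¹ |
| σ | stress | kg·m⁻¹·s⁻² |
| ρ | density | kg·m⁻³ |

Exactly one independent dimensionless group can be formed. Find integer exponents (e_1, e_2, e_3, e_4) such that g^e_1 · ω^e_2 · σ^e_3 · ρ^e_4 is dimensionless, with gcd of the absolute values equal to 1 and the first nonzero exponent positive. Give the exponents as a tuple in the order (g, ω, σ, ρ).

(2, -2, -1, 1)

M: e_1·(0) + e_2·(0) + e_3·(1) + e_4·(1) = 0
L: e_1·(1) + e_2·(0) + e_3·(-1) + e_4·(-3) = 0
T: e_1·(-2) + e_2·(-1) + e_3·(-2) + e_4·(0) = 0
Solving this homogeneous linear system for the smallest-integer solution (first nonzero entry positive) gives (2, -2, -1, 1).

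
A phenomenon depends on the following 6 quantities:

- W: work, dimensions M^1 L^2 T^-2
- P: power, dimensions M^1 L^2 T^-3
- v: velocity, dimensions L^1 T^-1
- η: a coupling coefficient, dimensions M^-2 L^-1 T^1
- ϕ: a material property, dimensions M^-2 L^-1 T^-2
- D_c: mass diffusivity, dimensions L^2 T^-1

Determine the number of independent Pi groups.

There are 6 variables and 3 base dimensions (M, L, T).
The dimension matrix has rank 3.
Independent dimensionless groups: 6 − 3 = 3.

3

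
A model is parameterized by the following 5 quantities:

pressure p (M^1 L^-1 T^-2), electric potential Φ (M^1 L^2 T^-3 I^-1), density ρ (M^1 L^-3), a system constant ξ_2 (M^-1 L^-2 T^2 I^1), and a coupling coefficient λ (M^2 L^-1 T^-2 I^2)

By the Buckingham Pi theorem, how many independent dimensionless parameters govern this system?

There are 5 variables and 4 base dimensions (M, L, T, I).
The dimension matrix has rank 4.
Independent dimensionless groups: 5 − 4 = 1.

1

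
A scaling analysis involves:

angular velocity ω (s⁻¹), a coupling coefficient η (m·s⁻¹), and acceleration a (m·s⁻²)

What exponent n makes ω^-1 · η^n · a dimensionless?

Balance the L exponent: (1)·n from η, plus −(0) + (1) = 1 from the rest, must sum to zero.
n + 1 = 0, so n = -1.

-1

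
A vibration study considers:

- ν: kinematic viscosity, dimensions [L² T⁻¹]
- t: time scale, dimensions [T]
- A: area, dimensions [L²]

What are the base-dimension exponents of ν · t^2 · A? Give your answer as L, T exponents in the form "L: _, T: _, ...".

L: 4, T: 1

Collect each base-dimension exponent across the product:
  L: (2) + 2·(0) + (2) = 4
  T: (-1) + 2·(1) + (0) = 1
So the dimensions are [L⁴ T].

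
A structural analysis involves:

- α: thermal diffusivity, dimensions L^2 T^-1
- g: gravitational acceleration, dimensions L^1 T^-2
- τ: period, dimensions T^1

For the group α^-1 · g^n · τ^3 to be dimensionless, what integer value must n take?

2

Balance the L exponent: (1)·n from g, plus −(2) + 3·(0) = -2 from the rest, must sum to zero.
n − 2 = 0, so n = 2.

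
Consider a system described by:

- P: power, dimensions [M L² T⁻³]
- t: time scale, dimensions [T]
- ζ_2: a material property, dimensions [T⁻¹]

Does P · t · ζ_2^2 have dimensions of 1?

no

Sum the exponent of each base dimension across the product:
  M: [P]_M + [t]_M + 2·[ζ_2]_M = (1) + (0) + 2·(0) = 1
  L: [P]_L + [t]_L + 2·[ζ_2]_L = (2) + (0) + 2·(0) = 2
  T: [P]_T + [t]_T + 2·[ζ_2]_T = (-3) + (1) + 2·(-1) = -4
Net dimensions [M L² T⁻⁴] ≠ [1] — not dimensionless.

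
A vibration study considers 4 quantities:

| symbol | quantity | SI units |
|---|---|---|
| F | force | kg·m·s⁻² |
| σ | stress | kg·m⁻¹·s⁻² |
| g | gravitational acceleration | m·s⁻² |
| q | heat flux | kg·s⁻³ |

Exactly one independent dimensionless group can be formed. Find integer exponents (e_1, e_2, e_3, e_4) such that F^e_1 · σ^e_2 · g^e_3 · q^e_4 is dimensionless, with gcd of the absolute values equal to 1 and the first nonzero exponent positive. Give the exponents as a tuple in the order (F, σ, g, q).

M: e_1·(1) + e_2·(1) + e_3·(0) + e_4·(1) = 0
L: e_1·(1) + e_2·(-1) + e_3·(1) + e_4·(0) = 0
T: e_1·(-2) + e_2·(-2) + e_3·(-2) + e_4·(-3) = 0
Solving this homogeneous linear system for the smallest-integer solution (first nonzero entry positive) gives (1, 3, 2, -4).

(1, 3, 2, -4)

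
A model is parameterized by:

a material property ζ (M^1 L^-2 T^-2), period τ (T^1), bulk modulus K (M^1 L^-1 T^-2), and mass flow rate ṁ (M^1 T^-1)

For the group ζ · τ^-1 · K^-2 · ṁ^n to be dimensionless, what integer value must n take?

Balance the M exponent: (1)·n from ṁ, plus (1) − (0) − 2·(1) = -1 from the rest, must sum to zero.
n − 1 = 0, so n = 1.

1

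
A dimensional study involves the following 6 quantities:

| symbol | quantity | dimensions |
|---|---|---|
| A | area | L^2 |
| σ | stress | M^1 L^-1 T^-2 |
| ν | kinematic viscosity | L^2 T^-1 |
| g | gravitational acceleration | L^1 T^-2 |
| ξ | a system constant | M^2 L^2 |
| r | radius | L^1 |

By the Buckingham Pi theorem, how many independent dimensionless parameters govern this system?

3

There are 6 variables and 3 base dimensions (M, L, T).
The dimension matrix has rank 3.
Independent dimensionless groups: 6 − 3 = 3.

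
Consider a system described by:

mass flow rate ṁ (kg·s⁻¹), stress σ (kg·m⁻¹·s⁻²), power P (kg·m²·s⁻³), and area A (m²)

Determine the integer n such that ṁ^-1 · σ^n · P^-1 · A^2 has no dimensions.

2

Balance the M exponent: (1)·n from σ, plus −(1) − (1) + 2·(0) = -2 from the rest, must sum to zero.
n − 2 = 0, so n = 2.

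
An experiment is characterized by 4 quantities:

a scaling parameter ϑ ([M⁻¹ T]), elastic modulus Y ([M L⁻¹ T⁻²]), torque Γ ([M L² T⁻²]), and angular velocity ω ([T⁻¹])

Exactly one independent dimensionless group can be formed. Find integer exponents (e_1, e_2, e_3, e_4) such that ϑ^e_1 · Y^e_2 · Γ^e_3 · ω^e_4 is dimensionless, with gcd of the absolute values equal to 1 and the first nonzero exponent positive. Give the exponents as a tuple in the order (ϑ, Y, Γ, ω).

M: e_1·(-1) + e_2·(1) + e_3·(1) + e_4·(0) = 0
L: e_1·(0) + e_2·(-1) + e_3·(2) + e_4·(0) = 0
T: e_1·(1) + e_2·(-2) + e_3·(-2) + e_4·(-1) = 0
Solving this homogeneous linear system for the smallest-integer solution (first nonzero entry positive) gives (3, 2, 1, -3).

(3, 2, 1, -3)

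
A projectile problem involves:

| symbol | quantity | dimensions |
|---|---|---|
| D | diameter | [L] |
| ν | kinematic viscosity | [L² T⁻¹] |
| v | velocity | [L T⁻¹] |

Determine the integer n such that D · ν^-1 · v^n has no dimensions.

1

Balance the L exponent: (1)·n from v, plus (1) − (2) = -1 from the rest, must sum to zero.
n − 1 = 0, so n = 1.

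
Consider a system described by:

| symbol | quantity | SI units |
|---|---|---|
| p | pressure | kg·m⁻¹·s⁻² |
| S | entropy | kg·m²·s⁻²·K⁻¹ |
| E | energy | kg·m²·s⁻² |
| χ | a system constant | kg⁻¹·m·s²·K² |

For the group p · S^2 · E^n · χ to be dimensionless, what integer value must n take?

-2

Balance the M exponent: (1)·n from E, plus (1) + 2·(1) + (-1) = 2 from the rest, must sum to zero.
n + 2 = 0, so n = -2.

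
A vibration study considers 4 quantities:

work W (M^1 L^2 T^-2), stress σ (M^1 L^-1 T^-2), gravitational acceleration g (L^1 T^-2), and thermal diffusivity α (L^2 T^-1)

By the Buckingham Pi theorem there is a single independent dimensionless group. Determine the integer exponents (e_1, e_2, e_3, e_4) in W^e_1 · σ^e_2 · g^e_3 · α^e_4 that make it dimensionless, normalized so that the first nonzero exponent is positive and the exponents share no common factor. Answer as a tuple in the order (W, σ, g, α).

M: e_1·(1) + e_2·(1) + e_3·(0) + e_4·(0) = 0
L: e_1·(2) + e_2·(-1) + e_3·(1) + e_4·(2) = 0
T: e_1·(-2) + e_2·(-2) + e_3·(-2) + e_4·(-1) = 0
Solving this homogeneous linear system for the smallest-integer solution (first nonzero entry positive) gives (1, -1, 1, -2).

(1, -1, 1, -2)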